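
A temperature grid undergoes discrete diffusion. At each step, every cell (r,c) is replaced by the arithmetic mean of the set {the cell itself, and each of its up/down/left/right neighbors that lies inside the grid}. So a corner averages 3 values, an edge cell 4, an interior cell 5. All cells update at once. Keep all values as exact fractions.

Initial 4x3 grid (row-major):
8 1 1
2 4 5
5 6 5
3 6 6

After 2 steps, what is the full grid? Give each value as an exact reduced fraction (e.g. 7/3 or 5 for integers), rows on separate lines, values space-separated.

After step 1:
  11/3 7/2 7/3
  19/4 18/5 15/4
  4 26/5 11/2
  14/3 21/4 17/3
After step 2:
  143/36 131/40 115/36
  961/240 104/25 911/240
  1117/240 471/100 1207/240
  167/36 1247/240 197/36

Answer: 143/36 131/40 115/36
961/240 104/25 911/240
1117/240 471/100 1207/240
167/36 1247/240 197/36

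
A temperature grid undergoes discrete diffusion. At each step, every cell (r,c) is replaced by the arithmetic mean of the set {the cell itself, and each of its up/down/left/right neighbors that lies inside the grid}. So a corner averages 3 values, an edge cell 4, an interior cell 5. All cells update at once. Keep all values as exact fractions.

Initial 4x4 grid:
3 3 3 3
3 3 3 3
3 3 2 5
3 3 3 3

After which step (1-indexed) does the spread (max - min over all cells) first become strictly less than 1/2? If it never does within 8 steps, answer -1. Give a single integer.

Answer: 3

Derivation:
Step 1: max=11/3, min=11/4, spread=11/12
Step 2: max=817/240, min=231/80, spread=31/60
Step 3: max=3521/1080, min=5887/2000, spread=17101/54000
  -> spread < 1/2 first at step 3
Step 4: max=689413/216000, min=35533/12000, spread=49819/216000
Step 5: max=3068279/972000, min=643051/216000, spread=349099/1944000
Step 6: max=608010487/194400000, min=16121653/5400000, spread=27630979/194400000
Step 7: max=2723964341/874800000, min=323344939/108000000, spread=1048703351/8748000000
Step 8: max=81335246669/26244000000, min=486458689/162000000, spread=2528939051/26244000000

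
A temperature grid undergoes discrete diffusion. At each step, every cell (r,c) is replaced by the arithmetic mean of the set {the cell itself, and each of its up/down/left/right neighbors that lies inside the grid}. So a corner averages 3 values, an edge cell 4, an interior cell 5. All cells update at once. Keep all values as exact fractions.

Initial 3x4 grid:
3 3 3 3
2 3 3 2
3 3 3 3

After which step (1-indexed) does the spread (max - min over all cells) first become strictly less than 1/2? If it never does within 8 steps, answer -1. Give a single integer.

Step 1: max=3, min=8/3, spread=1/3
  -> spread < 1/2 first at step 1
Step 2: max=287/100, min=653/240, spread=179/1200
Step 3: max=2567/900, min=6043/2160, spread=589/10800
Step 4: max=1021147/360000, min=2426693/864000, spread=120299/4320000
Step 5: max=9172277/3240000, min=146173087/51840000, spread=116669/10368000
Step 6: max=3665729107/1296000000, min=8779577933/3110400000, spread=90859619/15552000000
Step 7: max=219841971113/77760000000, min=527138280247/186624000000, spread=2412252121/933120000000
Step 8: max=13187950489867/4665600000000, min=31636694164373/11197440000000, spread=71935056539/55987200000000

Answer: 1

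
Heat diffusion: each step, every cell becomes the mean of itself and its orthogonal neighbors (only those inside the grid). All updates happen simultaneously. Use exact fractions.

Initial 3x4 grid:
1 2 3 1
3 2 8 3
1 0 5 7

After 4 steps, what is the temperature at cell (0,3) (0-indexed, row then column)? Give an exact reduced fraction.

Answer: 475189/129600

Derivation:
Step 1: cell (0,3) = 7/3
Step 2: cell (0,3) = 127/36
Step 3: cell (0,3) = 7637/2160
Step 4: cell (0,3) = 475189/129600
Full grid after step 4:
  97603/43200 24451/9000 174761/54000 475189/129600
  1999661/864000 991879/360000 1283779/360000 3368441/864000
  303709/129600 318037/108000 132049/36000 179563/43200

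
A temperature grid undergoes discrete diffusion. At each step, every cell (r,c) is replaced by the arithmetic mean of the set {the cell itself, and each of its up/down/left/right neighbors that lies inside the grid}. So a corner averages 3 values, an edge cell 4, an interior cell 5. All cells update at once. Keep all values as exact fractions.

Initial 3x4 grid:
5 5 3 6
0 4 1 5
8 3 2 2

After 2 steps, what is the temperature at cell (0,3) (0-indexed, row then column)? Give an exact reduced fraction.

Step 1: cell (0,3) = 14/3
Step 2: cell (0,3) = 143/36
Full grid after step 2:
  71/18 209/60 47/12 143/36
  277/80 367/100 297/100 85/24
  73/18 751/240 49/16 17/6

Answer: 143/36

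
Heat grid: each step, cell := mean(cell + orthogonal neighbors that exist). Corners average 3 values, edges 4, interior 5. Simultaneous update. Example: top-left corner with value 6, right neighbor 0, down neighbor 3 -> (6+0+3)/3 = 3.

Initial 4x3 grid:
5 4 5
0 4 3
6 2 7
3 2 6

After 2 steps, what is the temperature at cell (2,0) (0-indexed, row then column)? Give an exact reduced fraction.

Step 1: cell (2,0) = 11/4
Step 2: cell (2,0) = 431/120
Full grid after step 2:
  15/4 141/40 53/12
  121/40 99/25 317/80
  431/120 173/50 369/80
  29/9 967/240 17/4

Answer: 431/120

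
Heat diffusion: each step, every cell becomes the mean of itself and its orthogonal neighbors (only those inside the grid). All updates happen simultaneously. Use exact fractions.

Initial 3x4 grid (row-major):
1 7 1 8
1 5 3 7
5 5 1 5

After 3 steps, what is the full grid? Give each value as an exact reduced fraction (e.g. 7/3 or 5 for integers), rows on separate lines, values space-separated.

Answer: 2519/720 2979/800 31871/7200 2561/540
3107/900 22933/6000 12419/3000 67787/14400
3911/1080 13343/3600 928/225 9389/2160

Derivation:
After step 1:
  3 7/2 19/4 16/3
  3 21/5 17/5 23/4
  11/3 4 7/2 13/3
After step 2:
  19/6 309/80 1019/240 95/18
  52/15 181/50 108/25 1129/240
  32/9 461/120 457/120 163/36
After step 3:
  2519/720 2979/800 31871/7200 2561/540
  3107/900 22933/6000 12419/3000 67787/14400
  3911/1080 13343/3600 928/225 9389/2160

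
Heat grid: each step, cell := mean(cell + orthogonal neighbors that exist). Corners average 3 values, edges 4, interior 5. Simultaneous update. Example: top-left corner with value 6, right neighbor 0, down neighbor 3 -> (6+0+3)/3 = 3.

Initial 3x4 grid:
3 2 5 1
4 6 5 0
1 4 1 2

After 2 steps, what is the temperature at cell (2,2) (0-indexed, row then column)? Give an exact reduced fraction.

Step 1: cell (2,2) = 3
Step 2: cell (2,2) = 13/5
Full grid after step 2:
  7/2 289/80 253/80 29/12
  137/40 181/50 317/100 21/10
  19/6 33/10 13/5 2

Answer: 13/5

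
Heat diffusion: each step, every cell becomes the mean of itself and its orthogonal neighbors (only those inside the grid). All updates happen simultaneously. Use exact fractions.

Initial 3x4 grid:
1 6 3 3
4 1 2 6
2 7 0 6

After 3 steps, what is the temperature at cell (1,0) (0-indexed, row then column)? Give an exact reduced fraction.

Step 1: cell (1,0) = 2
Step 2: cell (1,0) = 7/2
Step 3: cell (1,0) = 599/200
Full grid after step 3:
  1409/432 21919/7200 8483/2400 1289/360
  599/200 3387/1000 6519/2000 18191/4800
  1453/432 22469/7200 8633/2400 433/120

Answer: 599/200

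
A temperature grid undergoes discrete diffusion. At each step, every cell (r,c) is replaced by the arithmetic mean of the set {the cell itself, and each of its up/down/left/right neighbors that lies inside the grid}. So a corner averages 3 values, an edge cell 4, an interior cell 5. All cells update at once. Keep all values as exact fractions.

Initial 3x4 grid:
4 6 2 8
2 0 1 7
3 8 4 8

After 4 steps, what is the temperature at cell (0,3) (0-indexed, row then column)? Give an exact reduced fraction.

Answer: 308827/64800

Derivation:
Step 1: cell (0,3) = 17/3
Step 2: cell (0,3) = 191/36
Step 3: cell (0,3) = 10393/2160
Step 4: cell (0,3) = 308827/64800
Full grid after step 4:
  48521/14400 268133/72000 904939/216000 308827/64800
  3052511/864000 1328239/360000 88673/20000 87277/18000
  465439/129600 53939/13500 242141/54000 81563/16200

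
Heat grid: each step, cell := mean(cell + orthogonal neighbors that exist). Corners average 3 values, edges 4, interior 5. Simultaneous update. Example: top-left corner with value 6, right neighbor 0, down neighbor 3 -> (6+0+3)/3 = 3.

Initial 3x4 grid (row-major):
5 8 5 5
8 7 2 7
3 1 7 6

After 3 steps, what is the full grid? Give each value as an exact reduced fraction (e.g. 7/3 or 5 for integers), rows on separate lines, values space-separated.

After step 1:
  7 25/4 5 17/3
  23/4 26/5 28/5 5
  4 9/2 4 20/3
After step 2:
  19/3 469/80 1351/240 47/9
  439/80 273/50 124/25 86/15
  19/4 177/40 623/120 47/9
After step 3:
  1061/180 4657/800 39013/7200 11941/2160
  26437/4800 5239/1000 32369/6000 1189/225
  391/80 1487/300 17819/3600 5813/1080

Answer: 1061/180 4657/800 39013/7200 11941/2160
26437/4800 5239/1000 32369/6000 1189/225
391/80 1487/300 17819/3600 5813/1080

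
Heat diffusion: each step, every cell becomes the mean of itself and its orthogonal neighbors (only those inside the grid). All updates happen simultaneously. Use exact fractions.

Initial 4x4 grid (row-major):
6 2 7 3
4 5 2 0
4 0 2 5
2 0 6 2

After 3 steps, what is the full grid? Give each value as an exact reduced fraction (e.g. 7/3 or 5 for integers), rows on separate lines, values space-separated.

Answer: 2837/720 47/12 3061/900 6977/2160
347/96 6483/2000 18863/6000 21443/7200
6571/2400 5471/2000 3367/1200 20699/7200
1729/720 61/25 607/225 1297/432

Derivation:
After step 1:
  4 5 7/2 10/3
  19/4 13/5 16/5 5/2
  5/2 11/5 3 9/4
  2 2 5/2 13/3
After step 2:
  55/12 151/40 451/120 28/9
  277/80 71/20 74/25 677/240
  229/80 123/50 263/100 145/48
  13/6 87/40 71/24 109/36
After step 3:
  2837/720 47/12 3061/900 6977/2160
  347/96 6483/2000 18863/6000 21443/7200
  6571/2400 5471/2000 3367/1200 20699/7200
  1729/720 61/25 607/225 1297/432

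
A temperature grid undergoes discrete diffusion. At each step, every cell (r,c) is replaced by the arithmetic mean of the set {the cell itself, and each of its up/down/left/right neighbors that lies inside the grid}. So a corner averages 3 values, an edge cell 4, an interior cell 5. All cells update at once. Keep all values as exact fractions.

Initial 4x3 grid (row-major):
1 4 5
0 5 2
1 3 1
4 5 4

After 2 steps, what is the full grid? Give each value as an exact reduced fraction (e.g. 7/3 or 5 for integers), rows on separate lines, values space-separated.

Answer: 43/18 713/240 32/9
493/240 291/100 733/240
121/48 143/50 145/48
28/9 41/12 59/18

Derivation:
After step 1:
  5/3 15/4 11/3
  7/4 14/5 13/4
  2 3 5/2
  10/3 4 10/3
After step 2:
  43/18 713/240 32/9
  493/240 291/100 733/240
  121/48 143/50 145/48
  28/9 41/12 59/18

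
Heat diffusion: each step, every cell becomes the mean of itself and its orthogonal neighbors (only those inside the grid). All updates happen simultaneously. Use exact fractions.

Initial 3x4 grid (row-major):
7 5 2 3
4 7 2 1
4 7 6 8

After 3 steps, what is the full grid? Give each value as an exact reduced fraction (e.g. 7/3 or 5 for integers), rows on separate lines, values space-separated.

Answer: 2191/432 33371/7200 9067/2400 2357/720
38051/7200 14719/3000 4263/1000 9167/2400
775/144 4219/800 3889/800 1069/240

Derivation:
After step 1:
  16/3 21/4 3 2
  11/2 5 18/5 7/2
  5 6 23/4 5
After step 2:
  193/36 223/48 277/80 17/6
  125/24 507/100 417/100 141/40
  11/2 87/16 407/80 19/4
After step 3:
  2191/432 33371/7200 9067/2400 2357/720
  38051/7200 14719/3000 4263/1000 9167/2400
  775/144 4219/800 3889/800 1069/240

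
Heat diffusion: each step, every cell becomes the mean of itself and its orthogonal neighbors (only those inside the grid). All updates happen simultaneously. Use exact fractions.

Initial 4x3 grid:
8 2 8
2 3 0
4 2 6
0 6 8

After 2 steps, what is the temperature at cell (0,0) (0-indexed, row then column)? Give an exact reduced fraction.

Answer: 9/2

Derivation:
Step 1: cell (0,0) = 4
Step 2: cell (0,0) = 9/2
Full grid after step 2:
  9/2 863/240 77/18
  241/80 79/20 803/240
  827/240 16/5 1147/240
  28/9 91/20 44/9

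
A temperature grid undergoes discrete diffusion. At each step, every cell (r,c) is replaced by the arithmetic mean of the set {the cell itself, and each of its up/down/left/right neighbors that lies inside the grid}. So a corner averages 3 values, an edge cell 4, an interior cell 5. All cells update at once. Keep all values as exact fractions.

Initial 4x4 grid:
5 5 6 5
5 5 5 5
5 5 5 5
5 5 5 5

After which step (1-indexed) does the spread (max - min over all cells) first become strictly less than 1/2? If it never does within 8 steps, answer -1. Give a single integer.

Step 1: max=16/3, min=5, spread=1/3
  -> spread < 1/2 first at step 1
Step 2: max=631/120, min=5, spread=31/120
Step 3: max=5611/1080, min=5, spread=211/1080
Step 4: max=556843/108000, min=5, spread=16843/108000
Step 5: max=4998643/972000, min=45079/9000, spread=130111/972000
Step 6: max=149442367/29160000, min=2707159/540000, spread=3255781/29160000
Step 7: max=4474353691/874800000, min=2711107/540000, spread=82360351/874800000
Step 8: max=133971316891/26244000000, min=488506441/97200000, spread=2074577821/26244000000

Answer: 1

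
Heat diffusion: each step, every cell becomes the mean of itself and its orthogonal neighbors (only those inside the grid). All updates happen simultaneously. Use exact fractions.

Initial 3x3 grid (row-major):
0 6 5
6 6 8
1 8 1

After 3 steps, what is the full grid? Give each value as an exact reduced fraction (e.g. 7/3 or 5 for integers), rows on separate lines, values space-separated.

After step 1:
  4 17/4 19/3
  13/4 34/5 5
  5 4 17/3
After step 2:
  23/6 1283/240 187/36
  381/80 233/50 119/20
  49/12 161/30 44/9
After step 3:
  1673/360 68521/14400 11873/2160
  20807/4800 5217/1000 388/75
  379/80 17099/3600 2917/540

Answer: 1673/360 68521/14400 11873/2160
20807/4800 5217/1000 388/75
379/80 17099/3600 2917/540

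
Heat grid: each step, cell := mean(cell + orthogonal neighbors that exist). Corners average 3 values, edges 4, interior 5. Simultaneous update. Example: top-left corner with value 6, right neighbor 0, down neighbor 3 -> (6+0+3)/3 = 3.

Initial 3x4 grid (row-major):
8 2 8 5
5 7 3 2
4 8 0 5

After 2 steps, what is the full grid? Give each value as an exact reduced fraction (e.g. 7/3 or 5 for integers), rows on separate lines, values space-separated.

After step 1:
  5 25/4 9/2 5
  6 5 4 15/4
  17/3 19/4 4 7/3
After step 2:
  23/4 83/16 79/16 53/12
  65/12 26/5 17/4 181/48
  197/36 233/48 181/48 121/36

Answer: 23/4 83/16 79/16 53/12
65/12 26/5 17/4 181/48
197/36 233/48 181/48 121/36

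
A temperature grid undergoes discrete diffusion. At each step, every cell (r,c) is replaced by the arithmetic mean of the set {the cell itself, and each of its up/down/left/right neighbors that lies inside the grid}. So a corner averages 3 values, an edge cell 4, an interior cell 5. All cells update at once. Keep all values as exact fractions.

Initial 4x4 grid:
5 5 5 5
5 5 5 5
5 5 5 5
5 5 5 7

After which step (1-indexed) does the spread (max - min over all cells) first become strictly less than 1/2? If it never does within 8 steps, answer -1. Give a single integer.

Step 1: max=17/3, min=5, spread=2/3
Step 2: max=50/9, min=5, spread=5/9
Step 3: max=581/108, min=5, spread=41/108
  -> spread < 1/2 first at step 3
Step 4: max=17243/3240, min=5, spread=1043/3240
Step 5: max=511553/97200, min=5, spread=25553/97200
Step 6: max=15251459/2916000, min=45079/9000, spread=645863/2916000
Step 7: max=455041691/87480000, min=300971/60000, spread=16225973/87480000
Step 8: max=13599477983/2624400000, min=135701/27000, spread=409340783/2624400000

Answer: 3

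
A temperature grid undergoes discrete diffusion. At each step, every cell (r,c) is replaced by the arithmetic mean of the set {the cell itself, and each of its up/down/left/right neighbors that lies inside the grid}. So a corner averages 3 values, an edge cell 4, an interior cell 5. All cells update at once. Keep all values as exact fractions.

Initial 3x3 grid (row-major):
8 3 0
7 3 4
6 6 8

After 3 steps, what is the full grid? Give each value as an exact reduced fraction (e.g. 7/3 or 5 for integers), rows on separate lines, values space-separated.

After step 1:
  6 7/2 7/3
  6 23/5 15/4
  19/3 23/4 6
After step 2:
  31/6 493/120 115/36
  86/15 118/25 1001/240
  217/36 1361/240 31/6
After step 3:
  1801/360 30941/7200 8261/2160
  19483/3600 7321/1500 62107/14400
  12551/2160 77707/14400 1801/360

Answer: 1801/360 30941/7200 8261/2160
19483/3600 7321/1500 62107/14400
12551/2160 77707/14400 1801/360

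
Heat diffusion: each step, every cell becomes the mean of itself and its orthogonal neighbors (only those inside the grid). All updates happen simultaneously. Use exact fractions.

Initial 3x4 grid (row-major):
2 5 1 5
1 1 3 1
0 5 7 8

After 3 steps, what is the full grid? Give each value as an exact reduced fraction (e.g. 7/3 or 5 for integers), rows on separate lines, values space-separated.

Answer: 1007/432 17851/7200 22871/7200 1739/540
3889/1800 17713/6000 1258/375 57317/14400
31/12 3671/1200 7499/1800 9341/2160

Derivation:
After step 1:
  8/3 9/4 7/2 7/3
  1 3 13/5 17/4
  2 13/4 23/4 16/3
After step 2:
  71/36 137/48 641/240 121/36
  13/6 121/50 191/50 871/240
  25/12 7/2 127/30 46/9
After step 3:
  1007/432 17851/7200 22871/7200 1739/540
  3889/1800 17713/6000 1258/375 57317/14400
  31/12 3671/1200 7499/1800 9341/2160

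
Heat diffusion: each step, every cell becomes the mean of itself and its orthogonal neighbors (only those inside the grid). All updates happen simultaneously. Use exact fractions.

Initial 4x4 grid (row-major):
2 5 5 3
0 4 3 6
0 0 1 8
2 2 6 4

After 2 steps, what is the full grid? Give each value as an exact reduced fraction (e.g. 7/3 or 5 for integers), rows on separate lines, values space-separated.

After step 1:
  7/3 4 4 14/3
  3/2 12/5 19/5 5
  1/2 7/5 18/5 19/4
  4/3 5/2 13/4 6
After step 2:
  47/18 191/60 247/60 41/9
  101/60 131/50 94/25 1093/240
  71/60 52/25 84/25 387/80
  13/9 509/240 307/80 14/3

Answer: 47/18 191/60 247/60 41/9
101/60 131/50 94/25 1093/240
71/60 52/25 84/25 387/80
13/9 509/240 307/80 14/3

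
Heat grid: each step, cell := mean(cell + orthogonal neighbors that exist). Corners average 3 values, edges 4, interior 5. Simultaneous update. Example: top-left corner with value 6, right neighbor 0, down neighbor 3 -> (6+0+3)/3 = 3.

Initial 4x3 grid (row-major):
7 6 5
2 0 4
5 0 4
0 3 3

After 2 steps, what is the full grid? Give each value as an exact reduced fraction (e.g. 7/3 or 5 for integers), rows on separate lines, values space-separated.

After step 1:
  5 9/2 5
  7/2 12/5 13/4
  7/4 12/5 11/4
  8/3 3/2 10/3
After step 2:
  13/3 169/40 17/4
  253/80 321/100 67/20
  619/240 54/25 44/15
  71/36 99/40 91/36

Answer: 13/3 169/40 17/4
253/80 321/100 67/20
619/240 54/25 44/15
71/36 99/40 91/36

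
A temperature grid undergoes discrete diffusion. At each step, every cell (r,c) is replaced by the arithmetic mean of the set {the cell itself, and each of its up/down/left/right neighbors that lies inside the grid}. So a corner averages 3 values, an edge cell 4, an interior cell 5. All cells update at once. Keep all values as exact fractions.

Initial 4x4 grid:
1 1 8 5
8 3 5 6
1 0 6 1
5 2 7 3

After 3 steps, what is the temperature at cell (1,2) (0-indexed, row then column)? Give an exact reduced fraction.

Step 1: cell (1,2) = 28/5
Step 2: cell (1,2) = 109/25
Step 3: cell (1,2) = 5287/1200
Full grid after step 3:
  7439/2160 3493/900 4081/900 10901/2160
  23729/7200 21977/6000 5287/1200 33203/7200
  23161/7200 20617/6000 23443/6000 30763/7200
  6799/2160 3077/900 3431/900 8533/2160

Answer: 5287/1200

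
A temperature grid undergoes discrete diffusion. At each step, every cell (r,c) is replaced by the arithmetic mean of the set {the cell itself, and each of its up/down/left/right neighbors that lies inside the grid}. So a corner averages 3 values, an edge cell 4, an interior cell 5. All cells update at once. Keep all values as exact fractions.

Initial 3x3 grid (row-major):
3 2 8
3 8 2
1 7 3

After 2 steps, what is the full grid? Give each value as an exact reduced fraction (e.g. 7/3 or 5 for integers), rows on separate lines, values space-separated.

After step 1:
  8/3 21/4 4
  15/4 22/5 21/4
  11/3 19/4 4
After step 2:
  35/9 979/240 29/6
  869/240 117/25 353/80
  73/18 1009/240 14/3

Answer: 35/9 979/240 29/6
869/240 117/25 353/80
73/18 1009/240 14/3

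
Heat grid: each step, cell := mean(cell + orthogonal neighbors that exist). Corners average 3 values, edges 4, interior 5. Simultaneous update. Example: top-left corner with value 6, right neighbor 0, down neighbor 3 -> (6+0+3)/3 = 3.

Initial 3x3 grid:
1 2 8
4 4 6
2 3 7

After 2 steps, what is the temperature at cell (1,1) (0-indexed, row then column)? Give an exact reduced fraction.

Step 1: cell (1,1) = 19/5
Step 2: cell (1,1) = 411/100
Full grid after step 2:
  53/18 913/240 46/9
  713/240 411/100 1243/240
  13/4 121/30 187/36

Answer: 411/100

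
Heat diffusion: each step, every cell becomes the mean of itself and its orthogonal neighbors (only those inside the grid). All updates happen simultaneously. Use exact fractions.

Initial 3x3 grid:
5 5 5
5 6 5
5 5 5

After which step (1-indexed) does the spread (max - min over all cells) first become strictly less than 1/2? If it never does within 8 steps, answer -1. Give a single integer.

Step 1: max=21/4, min=5, spread=1/4
  -> spread < 1/2 first at step 1
Step 2: max=131/25, min=409/80, spread=51/400
Step 3: max=24823/4800, min=1847/360, spread=589/14400
Step 4: max=154943/30000, min=1481081/288000, spread=31859/1440000
Step 5: max=89091607/17280000, min=9264721/1800000, spread=751427/86400000
Step 6: max=556634687/108000000, min=5339063129/1036800000, spread=23149331/5184000000
Step 7: max=320522654263/62208000000, min=33374931889/6480000000, spread=616540643/311040000000
Step 8: max=2003112453983/388800000000, min=19226332008761/3732480000000, spread=17737747379/18662400000000

Answer: 1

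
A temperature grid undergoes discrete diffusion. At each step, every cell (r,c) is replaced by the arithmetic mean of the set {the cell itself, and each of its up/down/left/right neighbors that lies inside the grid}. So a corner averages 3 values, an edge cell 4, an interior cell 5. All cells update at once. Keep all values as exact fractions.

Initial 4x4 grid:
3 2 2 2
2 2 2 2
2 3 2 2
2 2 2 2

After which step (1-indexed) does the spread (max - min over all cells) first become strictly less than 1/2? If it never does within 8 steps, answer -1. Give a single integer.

Answer: 1

Derivation:
Step 1: max=7/3, min=2, spread=1/3
  -> spread < 1/2 first at step 1
Step 2: max=41/18, min=2, spread=5/18
Step 3: max=4847/2160, min=97/48, spread=241/1080
Step 4: max=143549/64800, min=24499/12000, spread=3517/20250
Step 5: max=4279079/1944000, min=148291/72000, spread=137611/972000
Step 6: max=25492573/11664000, min=298021/144000, spread=169109/1458000
Step 7: max=3806820827/1749600000, min=673709843/324000000, spread=421969187/4374000000
Step 8: max=113713168889/52488000000, min=20285627243/9720000000, spread=5213477221/65610000000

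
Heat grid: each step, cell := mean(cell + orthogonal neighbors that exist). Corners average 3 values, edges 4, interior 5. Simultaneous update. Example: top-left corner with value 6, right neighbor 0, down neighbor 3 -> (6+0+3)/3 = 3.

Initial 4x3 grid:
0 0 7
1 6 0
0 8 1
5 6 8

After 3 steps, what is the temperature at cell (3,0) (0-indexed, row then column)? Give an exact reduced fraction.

Answer: 577/135

Derivation:
Step 1: cell (3,0) = 11/3
Step 2: cell (3,0) = 167/36
Step 3: cell (3,0) = 577/135
Full grid after step 3:
  443/216 36629/14400 307/108
  18617/7200 18151/6000 24617/7200
  25927/7200 23881/6000 10309/2400
  577/135 69179/14400 193/40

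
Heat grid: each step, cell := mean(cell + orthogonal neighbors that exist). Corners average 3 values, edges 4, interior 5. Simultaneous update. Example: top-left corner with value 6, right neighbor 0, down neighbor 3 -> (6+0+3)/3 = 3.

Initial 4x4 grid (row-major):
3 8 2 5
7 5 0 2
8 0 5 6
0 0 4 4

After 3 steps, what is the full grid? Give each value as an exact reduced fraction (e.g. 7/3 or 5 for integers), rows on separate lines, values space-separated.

After step 1:
  6 9/2 15/4 3
  23/4 4 14/5 13/4
  15/4 18/5 3 17/4
  8/3 1 13/4 14/3
After step 2:
  65/12 73/16 281/80 10/3
  39/8 413/100 84/25 133/40
  473/120 307/100 169/50 91/24
  89/36 631/240 143/48 73/18
After step 3:
  713/144 10573/2400 8861/2400 2441/720
  5509/1200 7999/2000 7083/2000 1381/400
  12923/3600 20581/6000 19897/6000 13097/3600
  6511/2160 20071/7200 23479/7200 1559/432

Answer: 713/144 10573/2400 8861/2400 2441/720
5509/1200 7999/2000 7083/2000 1381/400
12923/3600 20581/6000 19897/6000 13097/3600
6511/2160 20071/7200 23479/7200 1559/432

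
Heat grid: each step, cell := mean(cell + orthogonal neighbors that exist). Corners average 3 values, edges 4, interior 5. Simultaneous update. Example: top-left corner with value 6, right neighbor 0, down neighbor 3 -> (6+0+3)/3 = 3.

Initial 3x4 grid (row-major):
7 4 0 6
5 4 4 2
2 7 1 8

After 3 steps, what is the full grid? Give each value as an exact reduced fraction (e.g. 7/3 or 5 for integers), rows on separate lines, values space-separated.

Answer: 9863/2160 1127/288 5471/1440 7297/2160
693/160 1721/400 857/240 2837/720
2437/540 289/72 3013/720 4151/1080

Derivation:
After step 1:
  16/3 15/4 7/2 8/3
  9/2 24/5 11/5 5
  14/3 7/2 5 11/3
After step 2:
  163/36 1043/240 727/240 67/18
  193/40 15/4 41/10 203/60
  38/9 539/120 431/120 41/9
After step 3:
  9863/2160 1127/288 5471/1440 7297/2160
  693/160 1721/400 857/240 2837/720
  2437/540 289/72 3013/720 4151/1080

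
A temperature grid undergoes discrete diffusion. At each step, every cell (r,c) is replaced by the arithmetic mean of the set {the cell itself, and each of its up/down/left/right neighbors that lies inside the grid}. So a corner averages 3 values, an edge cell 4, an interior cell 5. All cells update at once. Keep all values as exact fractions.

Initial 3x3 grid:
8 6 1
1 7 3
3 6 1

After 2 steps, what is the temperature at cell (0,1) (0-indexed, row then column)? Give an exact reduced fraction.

Answer: 553/120

Derivation:
Step 1: cell (0,1) = 11/2
Step 2: cell (0,1) = 553/120
Full grid after step 2:
  61/12 553/120 71/18
  1061/240 221/50 107/30
  37/9 931/240 127/36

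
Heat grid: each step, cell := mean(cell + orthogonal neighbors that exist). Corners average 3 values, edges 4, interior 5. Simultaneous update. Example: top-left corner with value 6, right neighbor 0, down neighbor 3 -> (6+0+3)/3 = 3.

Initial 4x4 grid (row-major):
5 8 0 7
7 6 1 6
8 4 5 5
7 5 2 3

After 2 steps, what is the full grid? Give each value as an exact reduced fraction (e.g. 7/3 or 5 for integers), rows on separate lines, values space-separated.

Answer: 215/36 1237/240 1001/240 157/36
373/60 513/100 419/100 523/120
379/60 126/25 211/50 487/120
53/9 1231/240 899/240 71/18

Derivation:
After step 1:
  20/3 19/4 4 13/3
  13/2 26/5 18/5 19/4
  13/2 28/5 17/5 19/4
  20/3 9/2 15/4 10/3
After step 2:
  215/36 1237/240 1001/240 157/36
  373/60 513/100 419/100 523/120
  379/60 126/25 211/50 487/120
  53/9 1231/240 899/240 71/18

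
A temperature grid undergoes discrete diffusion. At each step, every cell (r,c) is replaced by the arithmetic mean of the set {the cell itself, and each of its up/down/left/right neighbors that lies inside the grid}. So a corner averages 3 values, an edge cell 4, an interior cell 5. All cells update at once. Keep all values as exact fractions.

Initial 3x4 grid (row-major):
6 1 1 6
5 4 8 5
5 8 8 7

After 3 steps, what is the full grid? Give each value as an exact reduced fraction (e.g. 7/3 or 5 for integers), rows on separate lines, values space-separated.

Answer: 131/30 1703/400 5599/1200 193/40
1973/400 1303/250 16061/3000 41629/7200
57/10 3517/600 11461/1800 6851/1080

Derivation:
After step 1:
  4 3 4 4
  5 26/5 26/5 13/2
  6 25/4 31/4 20/3
After step 2:
  4 81/20 81/20 29/6
  101/20 493/100 573/100 671/120
  23/4 63/10 97/15 251/36
After step 3:
  131/30 1703/400 5599/1200 193/40
  1973/400 1303/250 16061/3000 41629/7200
  57/10 3517/600 11461/1800 6851/1080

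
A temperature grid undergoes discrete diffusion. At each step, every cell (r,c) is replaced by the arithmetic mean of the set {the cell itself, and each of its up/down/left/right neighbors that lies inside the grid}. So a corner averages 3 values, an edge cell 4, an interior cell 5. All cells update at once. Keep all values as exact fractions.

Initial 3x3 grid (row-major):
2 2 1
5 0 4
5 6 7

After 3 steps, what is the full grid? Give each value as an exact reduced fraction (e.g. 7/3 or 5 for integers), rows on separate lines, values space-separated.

After step 1:
  3 5/4 7/3
  3 17/5 3
  16/3 9/2 17/3
After step 2:
  29/12 599/240 79/36
  221/60 303/100 18/5
  77/18 189/40 79/18
After step 3:
  2063/720 36493/14400 5969/2160
  12067/3600 21041/6000 991/300
  4567/1080 9853/2400 4577/1080

Answer: 2063/720 36493/14400 5969/2160
12067/3600 21041/6000 991/300
4567/1080 9853/2400 4577/1080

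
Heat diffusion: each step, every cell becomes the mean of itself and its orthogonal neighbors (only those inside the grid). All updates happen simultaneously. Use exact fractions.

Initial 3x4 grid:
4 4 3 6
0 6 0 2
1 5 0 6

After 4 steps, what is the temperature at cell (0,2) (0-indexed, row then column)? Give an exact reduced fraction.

Step 1: cell (0,2) = 13/4
Step 2: cell (0,2) = 401/120
Step 3: cell (0,2) = 11741/3600
Step 4: cell (0,2) = 344417/108000
Full grid after step 4:
  394229/129600 335807/108000 344417/108000 208087/64800
  2470921/864000 1061069/360000 135743/45000 1322713/432000
  118493/43200 199663/72000 617209/216000 94931/32400

Answer: 344417/108000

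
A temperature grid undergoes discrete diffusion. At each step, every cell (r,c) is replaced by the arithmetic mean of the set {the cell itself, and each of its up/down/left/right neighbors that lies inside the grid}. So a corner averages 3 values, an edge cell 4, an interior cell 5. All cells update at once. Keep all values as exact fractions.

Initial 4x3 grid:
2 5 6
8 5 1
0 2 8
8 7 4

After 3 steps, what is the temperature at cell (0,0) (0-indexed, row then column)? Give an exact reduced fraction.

Answer: 3169/720

Derivation:
Step 1: cell (0,0) = 5
Step 2: cell (0,0) = 53/12
Step 3: cell (0,0) = 3169/720
Full grid after step 3:
  3169/720 10627/2400 351/80
  10537/2400 4363/1000 10787/2400
  10867/2400 27983/6000 33551/7200
  583/120 70897/14400 2741/540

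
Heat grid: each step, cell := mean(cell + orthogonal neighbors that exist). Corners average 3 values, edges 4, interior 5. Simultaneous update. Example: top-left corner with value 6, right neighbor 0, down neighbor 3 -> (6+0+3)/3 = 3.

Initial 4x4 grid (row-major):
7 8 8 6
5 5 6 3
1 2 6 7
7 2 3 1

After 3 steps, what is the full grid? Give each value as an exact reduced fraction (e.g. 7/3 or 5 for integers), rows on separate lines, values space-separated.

Answer: 12637/2160 4309/720 22013/3600 12691/2160
7157/1440 31567/6000 31753/6000 38671/7200
29417/7200 24377/6000 26611/6000 31711/7200
7547/2160 3289/900 833/225 8593/2160

Derivation:
After step 1:
  20/3 7 7 17/3
  9/2 26/5 28/5 11/2
  15/4 16/5 24/5 17/4
  10/3 7/2 3 11/3
After step 2:
  109/18 97/15 379/60 109/18
  1207/240 51/10 281/50 1261/240
  887/240 409/100 417/100 1093/240
  127/36 391/120 449/120 131/36
After step 3:
  12637/2160 4309/720 22013/3600 12691/2160
  7157/1440 31567/6000 31753/6000 38671/7200
  29417/7200 24377/6000 26611/6000 31711/7200
  7547/2160 3289/900 833/225 8593/2160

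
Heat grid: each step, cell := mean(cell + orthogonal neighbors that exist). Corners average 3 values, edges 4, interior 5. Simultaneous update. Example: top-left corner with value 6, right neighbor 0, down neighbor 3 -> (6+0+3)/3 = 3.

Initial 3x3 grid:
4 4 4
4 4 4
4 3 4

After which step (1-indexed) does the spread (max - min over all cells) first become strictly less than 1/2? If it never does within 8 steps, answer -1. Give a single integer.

Step 1: max=4, min=11/3, spread=1/3
  -> spread < 1/2 first at step 1
Step 2: max=4, min=893/240, spread=67/240
Step 3: max=793/200, min=8203/2160, spread=1807/10800
Step 4: max=21239/5400, min=3298037/864000, spread=33401/288000
Step 5: max=2116609/540000, min=29874067/7776000, spread=3025513/38880000
Step 6: max=112444051/28800000, min=11976673133/3110400000, spread=53531/995328
Step 7: max=30312883949/7776000000, min=720463074151/186624000000, spread=450953/11943936
Step 8: max=3631471389481/933120000000, min=43280856439397/11197440000000, spread=3799043/143327232

Answer: 1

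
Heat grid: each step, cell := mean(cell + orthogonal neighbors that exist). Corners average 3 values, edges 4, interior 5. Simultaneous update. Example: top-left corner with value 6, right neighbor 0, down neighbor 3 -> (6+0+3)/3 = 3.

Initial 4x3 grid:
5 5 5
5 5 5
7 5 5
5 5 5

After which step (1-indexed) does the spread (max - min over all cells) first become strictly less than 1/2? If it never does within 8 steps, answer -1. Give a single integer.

Step 1: max=17/3, min=5, spread=2/3
Step 2: max=331/60, min=5, spread=31/60
Step 3: max=2911/540, min=5, spread=211/540
  -> spread < 1/2 first at step 3
Step 4: max=286897/54000, min=4547/900, spread=14077/54000
Step 5: max=2570407/486000, min=273683/54000, spread=5363/24300
Step 6: max=76640809/14580000, min=152869/30000, spread=93859/583200
Step 7: max=4584274481/874800000, min=248336467/48600000, spread=4568723/34992000
Step 8: max=274220435629/52488000000, min=7471618889/1458000000, spread=8387449/83980800

Answer: 3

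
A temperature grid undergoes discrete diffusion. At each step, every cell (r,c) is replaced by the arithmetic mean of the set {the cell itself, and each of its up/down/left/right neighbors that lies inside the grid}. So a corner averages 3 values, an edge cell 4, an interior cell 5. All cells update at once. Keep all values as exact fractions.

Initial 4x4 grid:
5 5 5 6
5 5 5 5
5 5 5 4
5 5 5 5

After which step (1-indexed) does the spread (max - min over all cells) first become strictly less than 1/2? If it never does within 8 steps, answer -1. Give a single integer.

Step 1: max=16/3, min=14/3, spread=2/3
Step 2: max=187/36, min=1153/240, spread=281/720
  -> spread < 1/2 first at step 2
Step 3: max=553/108, min=10423/2160, spread=637/2160
Step 4: max=82247/16200, min=315493/64800, spread=2699/12960
Step 5: max=2455559/486000, min=9507919/1944000, spread=314317/1944000
Step 6: max=195851287/38880000, min=286458301/58320000, spread=14637259/116640000
Step 7: max=29311891343/5832000000, min=8618442703/1749600000, spread=1751246999/17496000000
Step 8: max=292678812857/58320000000, min=259166222293/52488000000, spread=42447092783/524880000000

Answer: 2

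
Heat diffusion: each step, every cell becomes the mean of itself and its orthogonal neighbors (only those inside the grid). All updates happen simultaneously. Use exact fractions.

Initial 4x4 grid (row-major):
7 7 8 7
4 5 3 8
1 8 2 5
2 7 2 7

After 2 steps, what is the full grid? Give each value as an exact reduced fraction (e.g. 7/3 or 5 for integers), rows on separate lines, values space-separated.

After step 1:
  6 27/4 25/4 23/3
  17/4 27/5 26/5 23/4
  15/4 23/5 4 11/2
  10/3 19/4 9/2 14/3
After step 2:
  17/3 61/10 97/15 59/9
  97/20 131/25 133/25 1447/240
  239/60 9/2 119/25 239/48
  71/18 1031/240 215/48 44/9

Answer: 17/3 61/10 97/15 59/9
97/20 131/25 133/25 1447/240
239/60 9/2 119/25 239/48
71/18 1031/240 215/48 44/9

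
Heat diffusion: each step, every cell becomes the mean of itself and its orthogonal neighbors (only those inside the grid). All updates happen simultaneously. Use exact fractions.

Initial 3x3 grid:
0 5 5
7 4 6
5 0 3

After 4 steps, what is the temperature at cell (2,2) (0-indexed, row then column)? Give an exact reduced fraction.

Answer: 82783/21600

Derivation:
Step 1: cell (2,2) = 3
Step 2: cell (2,2) = 7/2
Step 3: cell (2,2) = 1369/360
Step 4: cell (2,2) = 82783/21600
Full grid after step 4:
  28961/7200 1791733/432000 135037/32400
  142009/36000 354973/90000 1752733/432000
  20377/5400 22939/6000 82783/21600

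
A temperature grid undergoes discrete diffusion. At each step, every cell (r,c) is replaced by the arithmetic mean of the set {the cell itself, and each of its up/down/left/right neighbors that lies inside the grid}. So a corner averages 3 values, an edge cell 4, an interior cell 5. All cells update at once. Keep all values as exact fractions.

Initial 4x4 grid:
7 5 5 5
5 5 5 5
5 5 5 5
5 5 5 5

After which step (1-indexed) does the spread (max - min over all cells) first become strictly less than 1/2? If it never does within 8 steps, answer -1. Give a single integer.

Answer: 3

Derivation:
Step 1: max=17/3, min=5, spread=2/3
Step 2: max=50/9, min=5, spread=5/9
Step 3: max=581/108, min=5, spread=41/108
  -> spread < 1/2 first at step 3
Step 4: max=17243/3240, min=5, spread=1043/3240
Step 5: max=511553/97200, min=5, spread=25553/97200
Step 6: max=15251459/2916000, min=45079/9000, spread=645863/2916000
Step 7: max=455041691/87480000, min=300971/60000, spread=16225973/87480000
Step 8: max=13599477983/2624400000, min=135701/27000, spread=409340783/2624400000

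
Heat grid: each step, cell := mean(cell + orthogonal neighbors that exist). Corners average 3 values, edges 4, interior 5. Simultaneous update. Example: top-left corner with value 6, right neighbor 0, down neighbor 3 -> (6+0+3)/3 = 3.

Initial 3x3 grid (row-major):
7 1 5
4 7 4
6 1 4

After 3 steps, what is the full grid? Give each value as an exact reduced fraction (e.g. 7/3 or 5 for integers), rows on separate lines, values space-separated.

Answer: 22/5 8171/1800 2171/540
4223/900 4061/1000 15367/3600
4547/1080 31159/7200 1379/360

Derivation:
After step 1:
  4 5 10/3
  6 17/5 5
  11/3 9/2 3
After step 2:
  5 59/15 40/9
  64/15 239/50 221/60
  85/18 437/120 25/6
After step 3:
  22/5 8171/1800 2171/540
  4223/900 4061/1000 15367/3600
  4547/1080 31159/7200 1379/360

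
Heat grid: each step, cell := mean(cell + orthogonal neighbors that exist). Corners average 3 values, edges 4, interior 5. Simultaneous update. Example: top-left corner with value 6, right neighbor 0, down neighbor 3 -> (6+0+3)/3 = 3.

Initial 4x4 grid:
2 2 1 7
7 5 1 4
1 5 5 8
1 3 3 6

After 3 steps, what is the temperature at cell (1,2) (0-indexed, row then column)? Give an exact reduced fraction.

Answer: 96/25

Derivation:
Step 1: cell (1,2) = 16/5
Step 2: cell (1,2) = 387/100
Step 3: cell (1,2) = 96/25
Full grid after step 3:
  739/216 943/288 8477/2400 691/180
  4919/1440 10811/3000 96/25 10487/2400
  24067/7200 10697/3000 6427/1500 34549/7200
  3269/1080 25147/7200 30619/7200 664/135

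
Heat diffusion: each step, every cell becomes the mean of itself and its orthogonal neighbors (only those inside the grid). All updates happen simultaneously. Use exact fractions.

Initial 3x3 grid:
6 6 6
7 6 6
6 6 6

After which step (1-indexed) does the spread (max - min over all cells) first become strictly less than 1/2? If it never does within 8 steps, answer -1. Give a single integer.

Step 1: max=19/3, min=6, spread=1/3
  -> spread < 1/2 first at step 1
Step 2: max=1507/240, min=6, spread=67/240
Step 3: max=13397/2160, min=1207/200, spread=1807/10800
Step 4: max=5341963/864000, min=32761/5400, spread=33401/288000
Step 5: max=47885933/7776000, min=3283391/540000, spread=3025513/38880000
Step 6: max=19127326867/3110400000, min=175555949/28800000, spread=53531/995328
Step 7: max=1145776925849/186624000000, min=47447116051/7776000000, spread=450953/11943936
Step 8: max=68693543560603/11197440000000, min=5699728610519/933120000000, spread=3799043/143327232

Answer: 1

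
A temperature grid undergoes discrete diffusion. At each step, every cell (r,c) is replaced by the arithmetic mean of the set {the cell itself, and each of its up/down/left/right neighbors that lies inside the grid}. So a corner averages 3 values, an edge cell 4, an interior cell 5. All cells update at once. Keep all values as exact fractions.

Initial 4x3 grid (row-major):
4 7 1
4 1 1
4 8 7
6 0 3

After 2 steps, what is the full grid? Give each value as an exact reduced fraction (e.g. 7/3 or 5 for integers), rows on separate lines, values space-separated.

After step 1:
  5 13/4 3
  13/4 21/5 5/2
  11/2 4 19/4
  10/3 17/4 10/3
After step 2:
  23/6 309/80 35/12
  359/80 86/25 289/80
  193/48 227/50 175/48
  157/36 179/48 37/9

Answer: 23/6 309/80 35/12
359/80 86/25 289/80
193/48 227/50 175/48
157/36 179/48 37/9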